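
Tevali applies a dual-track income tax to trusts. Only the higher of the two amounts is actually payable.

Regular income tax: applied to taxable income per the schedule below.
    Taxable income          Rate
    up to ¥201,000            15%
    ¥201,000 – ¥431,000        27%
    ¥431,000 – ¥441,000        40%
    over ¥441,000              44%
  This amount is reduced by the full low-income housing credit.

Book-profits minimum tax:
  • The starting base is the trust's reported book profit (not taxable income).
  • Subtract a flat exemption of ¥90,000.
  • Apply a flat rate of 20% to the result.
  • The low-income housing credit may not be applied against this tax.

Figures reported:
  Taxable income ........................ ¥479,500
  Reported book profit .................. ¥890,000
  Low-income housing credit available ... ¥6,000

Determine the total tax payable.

¥160,000

Regular income tax:
  ¥201,000 × 15% = ¥30,150
  ¥230,000 × 27% = ¥62,100
  ¥10,000 × 40% = ¥4,000
  ¥38,500 × 44% = ¥16,940
  → ¥113,190
  Less low-income housing credit ¥6,000 → ¥107,190

Book-profits minimum tax:
  Base (reported book profit): ¥890,000
  Less exemption ¥90,000 → base ¥800,000
  ¥800,000 × 20% = ¥160,000

¥160,000 > ¥107,190, so the book-profits minimum tax is the binding amount.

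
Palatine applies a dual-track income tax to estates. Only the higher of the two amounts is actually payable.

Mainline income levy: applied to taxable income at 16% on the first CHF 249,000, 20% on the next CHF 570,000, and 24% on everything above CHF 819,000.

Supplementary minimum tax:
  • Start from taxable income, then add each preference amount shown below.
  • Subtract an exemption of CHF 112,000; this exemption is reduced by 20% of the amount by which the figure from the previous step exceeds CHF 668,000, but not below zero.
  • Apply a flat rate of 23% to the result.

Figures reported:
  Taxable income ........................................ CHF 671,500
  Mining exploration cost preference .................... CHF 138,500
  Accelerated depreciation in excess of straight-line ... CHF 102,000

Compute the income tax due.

CHF 195,224

Supplementary minimum tax:
  Adjusted income: CHF 671,500 + CHF 138,500 + CHF 102,000 = CHF 912,000
  Exemption: CHF 112,000 − 20% × (CHF 912,000 − CHF 668,000) = CHF 112,000 − CHF 48,800 = CHF 63,200
  Base: CHF 912,000 − CHF 63,200 = CHF 848,800
  CHF 848,800 × 23% = CHF 195,224

Mainline income levy:
  CHF 249,000 × 16% = CHF 39,840
  CHF 422,500 × 20% = CHF 84,500
  → CHF 124,340

CHF 195,224 > CHF 124,340, so the supplementary minimum tax is the binding amount.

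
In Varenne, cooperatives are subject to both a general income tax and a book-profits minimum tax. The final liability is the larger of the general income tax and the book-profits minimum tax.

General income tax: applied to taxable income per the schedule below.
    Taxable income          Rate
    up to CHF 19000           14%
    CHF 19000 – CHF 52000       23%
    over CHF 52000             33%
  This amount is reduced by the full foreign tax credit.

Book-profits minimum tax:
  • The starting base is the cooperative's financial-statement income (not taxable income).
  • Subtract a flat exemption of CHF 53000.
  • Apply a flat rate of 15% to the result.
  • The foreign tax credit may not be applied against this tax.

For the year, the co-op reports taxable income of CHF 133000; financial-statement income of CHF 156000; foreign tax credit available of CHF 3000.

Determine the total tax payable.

Book-profits minimum tax:
  Base (financial-statement income): CHF 156000
  Less exemption CHF 53000 → base CHF 103000
  CHF 103000 × 15% = CHF 15450

General income tax:
  CHF 19000 × 14% = CHF 2660
  CHF 33000 × 23% = CHF 7590
  CHF 81000 × 33% = CHF 26730
  → CHF 36980
  Less foreign tax credit CHF 3000 → CHF 33980

CHF 33980 > CHF 15450, so the general income tax governs.

CHF 33980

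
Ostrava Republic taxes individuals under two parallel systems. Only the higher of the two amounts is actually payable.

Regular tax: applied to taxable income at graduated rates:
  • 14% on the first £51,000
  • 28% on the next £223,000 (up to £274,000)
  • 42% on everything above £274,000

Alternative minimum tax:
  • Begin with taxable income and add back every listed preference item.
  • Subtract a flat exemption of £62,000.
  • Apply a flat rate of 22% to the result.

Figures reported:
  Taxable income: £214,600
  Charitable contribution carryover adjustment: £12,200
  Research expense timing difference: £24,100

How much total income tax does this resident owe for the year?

£52,948

Alternative minimum tax:
  Adjusted income: £214,600 + £12,200 + £24,100 = £250,900
  Less exemption £62,000 → base £188,900
  £188,900 × 22% = £41,558

Regular tax:
  £51,000 × 14% = £7,140
  £163,600 × 28% = £45,808
  → £52,948

£52,948 > £41,558, so the regular tax governs.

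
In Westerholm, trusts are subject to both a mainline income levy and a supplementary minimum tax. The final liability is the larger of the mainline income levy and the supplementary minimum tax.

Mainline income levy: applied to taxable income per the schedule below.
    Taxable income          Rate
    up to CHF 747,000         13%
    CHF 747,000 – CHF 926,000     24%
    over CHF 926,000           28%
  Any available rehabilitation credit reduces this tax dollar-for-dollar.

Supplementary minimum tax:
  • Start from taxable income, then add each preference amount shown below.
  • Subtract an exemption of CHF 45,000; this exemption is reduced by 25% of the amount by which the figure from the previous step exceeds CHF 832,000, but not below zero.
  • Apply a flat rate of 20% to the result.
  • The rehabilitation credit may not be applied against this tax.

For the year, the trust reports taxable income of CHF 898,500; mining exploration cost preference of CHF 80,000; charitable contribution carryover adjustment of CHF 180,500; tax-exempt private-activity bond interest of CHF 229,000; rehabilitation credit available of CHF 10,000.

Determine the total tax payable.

CHF 277,600

Supplementary minimum tax:
  Adjusted income: CHF 898,500 + CHF 80,000 + CHF 180,500 + CHF 229,000 = CHF 1,388,000
  Exemption: 25% × (CHF 1,388,000 − CHF 832,000) = CHF 139,000 ≥ CHF 45,000, so the exemption is fully phased out
  Base: CHF 1,388,000 − CHF 0 = CHF 1,388,000
  CHF 1,388,000 × 20% = CHF 277,600

Mainline income levy:
  CHF 747,000 × 13% = CHF 97,110
  CHF 151,500 × 24% = CHF 36,360
  → CHF 133,470
  Less rehabilitation credit CHF 10,000 → CHF 123,470

CHF 277,600 > CHF 123,470, so the supplementary minimum tax is the binding amount.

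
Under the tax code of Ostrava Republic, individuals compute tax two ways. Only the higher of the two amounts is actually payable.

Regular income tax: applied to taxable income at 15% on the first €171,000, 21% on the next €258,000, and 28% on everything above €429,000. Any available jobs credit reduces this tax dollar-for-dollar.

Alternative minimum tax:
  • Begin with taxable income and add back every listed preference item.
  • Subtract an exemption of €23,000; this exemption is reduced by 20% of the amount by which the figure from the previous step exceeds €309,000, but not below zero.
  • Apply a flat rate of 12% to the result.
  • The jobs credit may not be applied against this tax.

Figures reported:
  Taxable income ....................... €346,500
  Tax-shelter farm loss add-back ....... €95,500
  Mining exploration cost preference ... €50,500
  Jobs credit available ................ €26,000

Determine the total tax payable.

Regular income tax:
  €171,000 × 15% = €25,650
  €175,500 × 21% = €36,855
  → €62,505
  Less jobs credit €26,000 → €36,505

Alternative minimum tax:
  Adjusted income: €346,500 + €95,500 + €50,500 = €492,500
  Exemption: 20% × (€492,500 − €309,000) = €36,700 ≥ €23,000, so the exemption is fully phased out
  Base: €492,500 − €0 = €492,500
  €492,500 × 12% = €59,100

€59,100 > €36,505, so the alternative minimum tax is the binding amount.

€59,100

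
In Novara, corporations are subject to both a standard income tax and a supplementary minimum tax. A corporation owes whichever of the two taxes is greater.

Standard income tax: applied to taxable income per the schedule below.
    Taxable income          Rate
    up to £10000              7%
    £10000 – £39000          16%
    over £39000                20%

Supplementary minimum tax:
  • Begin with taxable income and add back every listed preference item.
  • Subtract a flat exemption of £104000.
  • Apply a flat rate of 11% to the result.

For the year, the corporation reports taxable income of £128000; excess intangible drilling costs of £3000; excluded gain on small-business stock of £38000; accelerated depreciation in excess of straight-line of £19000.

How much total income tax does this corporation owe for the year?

Standard income tax:
  £10000 × 7% = £700
  £29000 × 16% = £4640
  £89000 × 20% = £17800
  → £23140

Supplementary minimum tax:
  Adjusted income: £128000 + £3000 + £38000 + £19000 = £188000
  Less exemption £104000 → base £84000
  £84000 × 11% = £9240

£23140 > £9240, so the standard income tax governs.

£23140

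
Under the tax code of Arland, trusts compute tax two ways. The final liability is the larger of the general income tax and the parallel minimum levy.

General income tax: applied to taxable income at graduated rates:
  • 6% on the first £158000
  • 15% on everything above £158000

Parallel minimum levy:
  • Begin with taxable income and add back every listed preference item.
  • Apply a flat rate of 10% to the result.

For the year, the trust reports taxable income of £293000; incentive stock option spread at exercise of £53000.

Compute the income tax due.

General income tax:
  £158000 × 6% = £9480
  £135000 × 15% = £20250
  → £29730

Parallel minimum levy:
  Adjusted income: £293000 + £53000 = £346000
  £346000 × 10% = £34600

£34600 > £29730, so the parallel minimum levy is the binding amount.

£34600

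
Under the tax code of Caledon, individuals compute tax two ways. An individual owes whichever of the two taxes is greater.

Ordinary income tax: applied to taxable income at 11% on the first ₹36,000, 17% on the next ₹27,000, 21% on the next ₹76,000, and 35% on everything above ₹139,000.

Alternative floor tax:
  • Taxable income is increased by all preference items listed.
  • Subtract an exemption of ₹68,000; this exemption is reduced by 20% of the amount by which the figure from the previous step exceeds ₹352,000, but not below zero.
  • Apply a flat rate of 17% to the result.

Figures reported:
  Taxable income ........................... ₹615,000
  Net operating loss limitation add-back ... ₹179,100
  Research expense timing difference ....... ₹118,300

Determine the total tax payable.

Alternative floor tax:
  Adjusted income: ₹615,000 + ₹179,100 + ₹118,300 = ₹912,400
  Exemption: 20% × (₹912,400 − ₹352,000) = ₹112,080 ≥ ₹68,000, so the exemption is fully phased out
  Base: ₹912,400 − ₹0 = ₹912,400
  ₹912,400 × 17% = ₹155,108

Ordinary income tax:
  ₹36,000 × 11% = ₹3,960
  ₹27,000 × 17% = ₹4,590
  ₹76,000 × 21% = ₹15,960
  ₹476,000 × 35% = ₹166,600
  → ₹191,110

₹191,110 > ₹155,108, so the ordinary income tax governs.

₹191,110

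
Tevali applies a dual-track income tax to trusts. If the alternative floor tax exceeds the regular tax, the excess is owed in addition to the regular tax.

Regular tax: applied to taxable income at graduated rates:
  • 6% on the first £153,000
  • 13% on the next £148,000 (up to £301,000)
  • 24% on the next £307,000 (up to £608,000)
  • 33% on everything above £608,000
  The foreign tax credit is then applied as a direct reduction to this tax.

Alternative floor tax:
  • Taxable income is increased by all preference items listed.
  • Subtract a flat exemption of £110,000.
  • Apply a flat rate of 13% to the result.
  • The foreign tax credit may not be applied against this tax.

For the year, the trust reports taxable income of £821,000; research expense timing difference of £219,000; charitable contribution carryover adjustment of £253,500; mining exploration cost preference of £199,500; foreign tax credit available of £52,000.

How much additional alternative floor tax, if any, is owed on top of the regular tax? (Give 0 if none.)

£59,400

Alternative floor tax:
  Adjusted income: £821,000 + £219,000 + £253,500 + £199,500 = £1,493,000
  Less exemption £110,000 → base £1,383,000
  £1,383,000 × 13% = £179,790

Regular tax:
  £153,000 × 6% = £9,180
  £148,000 × 13% = £19,240
  £307,000 × 24% = £73,680
  £213,000 × 33% = £70,290
  → £172,390
  Less foreign tax credit £52,000 → £120,390

Excess of alternative floor tax over regular tax: £179,790 − £120,390 = £59,400.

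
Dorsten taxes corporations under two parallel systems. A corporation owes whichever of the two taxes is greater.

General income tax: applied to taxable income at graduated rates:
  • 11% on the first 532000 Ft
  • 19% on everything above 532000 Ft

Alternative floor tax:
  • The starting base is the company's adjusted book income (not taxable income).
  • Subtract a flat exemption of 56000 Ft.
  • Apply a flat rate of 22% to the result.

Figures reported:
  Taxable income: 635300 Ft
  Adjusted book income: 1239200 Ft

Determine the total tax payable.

Alternative floor tax:
  Base (adjusted book income): 1239200 Ft
  Less exemption 56000 Ft → base 1183200 Ft
  1183200 Ft × 22% = 260304 Ft

General income tax:
  532000 Ft × 11% = 58520 Ft
  103300 Ft × 19% = 19627 Ft
  → 78147 Ft

260304 Ft > 78147 Ft, so the alternative floor tax is the binding amount.

260304 Ft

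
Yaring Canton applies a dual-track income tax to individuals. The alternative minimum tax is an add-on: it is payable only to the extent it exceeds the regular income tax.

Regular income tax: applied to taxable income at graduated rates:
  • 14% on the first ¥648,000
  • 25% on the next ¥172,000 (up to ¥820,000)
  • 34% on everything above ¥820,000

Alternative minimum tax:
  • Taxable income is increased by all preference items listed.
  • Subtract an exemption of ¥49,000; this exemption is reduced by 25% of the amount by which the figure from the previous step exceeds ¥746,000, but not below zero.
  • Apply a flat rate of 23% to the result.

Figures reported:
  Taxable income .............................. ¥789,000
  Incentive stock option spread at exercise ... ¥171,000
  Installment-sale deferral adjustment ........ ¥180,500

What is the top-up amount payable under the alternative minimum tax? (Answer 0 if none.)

¥136,345

Alternative minimum tax:
  Adjusted income: ¥789,000 + ¥171,000 + ¥180,500 = ¥1,140,500
  Exemption: 25% × (¥1,140,500 − ¥746,000) = ¥98,625 ≥ ¥49,000, so the exemption is fully phased out
  Base: ¥1,140,500 − ¥0 = ¥1,140,500
  ¥1,140,500 × 23% = ¥262,315

Regular income tax:
  ¥648,000 × 14% = ¥90,720
  ¥141,000 × 25% = ¥35,250
  → ¥125,970

Excess of alternative minimum tax over regular income tax: ¥262,315 − ¥125,970 = ¥136,345.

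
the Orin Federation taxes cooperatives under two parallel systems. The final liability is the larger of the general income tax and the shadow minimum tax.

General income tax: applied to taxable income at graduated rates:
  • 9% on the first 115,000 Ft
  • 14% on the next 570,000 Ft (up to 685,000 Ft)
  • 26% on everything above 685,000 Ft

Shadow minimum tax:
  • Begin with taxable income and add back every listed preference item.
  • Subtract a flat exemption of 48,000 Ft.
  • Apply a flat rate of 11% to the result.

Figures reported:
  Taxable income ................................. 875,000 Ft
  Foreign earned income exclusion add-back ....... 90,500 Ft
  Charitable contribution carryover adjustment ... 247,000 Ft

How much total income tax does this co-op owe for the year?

139,550 Ft

General income tax:
  115,000 Ft × 9% = 10,350 Ft
  570,000 Ft × 14% = 79,800 Ft
  190,000 Ft × 26% = 49,400 Ft
  → 139,550 Ft

Shadow minimum tax:
  Adjusted income: 875,000 Ft + 90,500 Ft + 247,000 Ft = 1,212,500 Ft
  Less exemption 48,000 Ft → base 1,164,500 Ft
  1,164,500 Ft × 11% = 128,095 Ft

139,550 Ft > 128,095 Ft, so the general income tax governs.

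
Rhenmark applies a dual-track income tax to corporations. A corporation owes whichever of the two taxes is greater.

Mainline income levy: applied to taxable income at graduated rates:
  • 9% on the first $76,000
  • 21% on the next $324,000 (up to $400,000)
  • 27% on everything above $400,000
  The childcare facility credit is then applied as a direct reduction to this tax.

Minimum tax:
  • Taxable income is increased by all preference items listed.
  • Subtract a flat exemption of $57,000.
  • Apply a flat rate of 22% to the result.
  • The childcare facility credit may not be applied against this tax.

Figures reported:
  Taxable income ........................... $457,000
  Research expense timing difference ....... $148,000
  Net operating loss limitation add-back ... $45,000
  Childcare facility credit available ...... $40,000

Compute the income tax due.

Mainline income levy:
  $76,000 × 9% = $6,840
  $324,000 × 21% = $68,040
  $57,000 × 27% = $15,390
  → $90,270
  Less childcare facility credit $40,000 → $50,270

Minimum tax:
  Adjusted income: $457,000 + $148,000 + $45,000 = $650,000
  Less exemption $57,000 → base $593,000
  $593,000 × 22% = $130,460

$130,460 > $50,270, so the minimum tax is the binding amount.

$130,460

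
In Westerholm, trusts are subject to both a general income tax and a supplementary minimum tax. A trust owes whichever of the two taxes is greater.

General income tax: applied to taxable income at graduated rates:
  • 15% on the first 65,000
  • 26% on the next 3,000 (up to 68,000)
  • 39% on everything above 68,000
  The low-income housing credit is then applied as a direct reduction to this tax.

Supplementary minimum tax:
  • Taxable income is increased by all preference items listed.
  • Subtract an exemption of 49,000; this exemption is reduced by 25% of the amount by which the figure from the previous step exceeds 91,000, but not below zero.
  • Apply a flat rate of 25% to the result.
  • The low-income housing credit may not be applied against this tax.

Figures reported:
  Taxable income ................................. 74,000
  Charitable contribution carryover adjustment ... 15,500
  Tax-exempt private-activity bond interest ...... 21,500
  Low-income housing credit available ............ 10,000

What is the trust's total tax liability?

Supplementary minimum tax:
  Adjusted income: 74,000 + 15,500 + 21,500 = 111,000
  Exemption: 49,000 − 25% × (111,000 − 91,000) = 49,000 − 5,000 = 44,000
  Base: 111,000 − 44,000 = 67,000
  67,000 × 25% = 16,750

General income tax:
  65,000 × 15% = 9,750
  3,000 × 26% = 780
  6,000 × 39% = 2,340
  → 12,870
  Less low-income housing credit 10,000 → 2,870

16,750 > 2,870, so the supplementary minimum tax is the binding amount.

16,750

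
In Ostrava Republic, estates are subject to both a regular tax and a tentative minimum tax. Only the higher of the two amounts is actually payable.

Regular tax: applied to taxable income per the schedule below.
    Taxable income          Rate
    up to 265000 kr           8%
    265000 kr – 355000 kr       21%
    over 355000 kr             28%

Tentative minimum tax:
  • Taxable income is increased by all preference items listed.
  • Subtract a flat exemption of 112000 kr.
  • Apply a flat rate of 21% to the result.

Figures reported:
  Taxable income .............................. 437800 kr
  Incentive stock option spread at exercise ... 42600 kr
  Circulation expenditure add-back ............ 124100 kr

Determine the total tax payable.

Regular tax:
  265000 kr × 8% = 21200 kr
  90000 kr × 21% = 18900 kr
  82800 kr × 28% = 23184 kr
  → 63284 kr

Tentative minimum tax:
  Adjusted income: 437800 kr + 42600 kr + 124100 kr = 604500 kr
  Less exemption 112000 kr → base 492500 kr
  492500 kr × 21% = 103425 kr

103425 kr > 63284 kr, so the tentative minimum tax is the binding amount.

103425 kr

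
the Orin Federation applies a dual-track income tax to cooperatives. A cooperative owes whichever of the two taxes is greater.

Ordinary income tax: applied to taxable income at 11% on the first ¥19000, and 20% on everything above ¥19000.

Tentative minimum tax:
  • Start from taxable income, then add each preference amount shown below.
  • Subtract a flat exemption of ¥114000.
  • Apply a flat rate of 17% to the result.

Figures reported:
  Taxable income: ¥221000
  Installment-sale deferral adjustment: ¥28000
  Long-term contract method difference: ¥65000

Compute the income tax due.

Ordinary income tax:
  ¥19000 × 11% = ¥2090
  ¥202000 × 20% = ¥40400
  → ¥42490

Tentative minimum tax:
  Adjusted income: ¥221000 + ¥28000 + ¥65000 = ¥314000
  Less exemption ¥114000 → base ¥200000
  ¥200000 × 17% = ¥34000

¥42490 > ¥34000, so the ordinary income tax governs.

¥42490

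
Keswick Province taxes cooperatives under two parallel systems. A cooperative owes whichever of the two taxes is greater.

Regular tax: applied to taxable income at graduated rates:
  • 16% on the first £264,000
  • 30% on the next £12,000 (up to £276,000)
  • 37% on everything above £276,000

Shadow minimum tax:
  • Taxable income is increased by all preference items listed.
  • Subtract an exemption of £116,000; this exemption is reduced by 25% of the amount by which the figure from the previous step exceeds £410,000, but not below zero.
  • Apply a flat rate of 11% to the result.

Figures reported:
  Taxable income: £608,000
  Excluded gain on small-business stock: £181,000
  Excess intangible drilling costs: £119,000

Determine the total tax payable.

£168,680

Shadow minimum tax:
  Adjusted income: £608,000 + £181,000 + £119,000 = £908,000
  Exemption: 25% × (£908,000 − £410,000) = £124,500 ≥ £116,000, so the exemption is fully phased out
  Base: £908,000 − £0 = £908,000
  £908,000 × 11% = £99,880

Regular tax:
  £264,000 × 16% = £42,240
  £12,000 × 30% = £3,600
  £332,000 × 37% = £122,840
  → £168,680

£168,680 > £99,880, so the regular tax governs.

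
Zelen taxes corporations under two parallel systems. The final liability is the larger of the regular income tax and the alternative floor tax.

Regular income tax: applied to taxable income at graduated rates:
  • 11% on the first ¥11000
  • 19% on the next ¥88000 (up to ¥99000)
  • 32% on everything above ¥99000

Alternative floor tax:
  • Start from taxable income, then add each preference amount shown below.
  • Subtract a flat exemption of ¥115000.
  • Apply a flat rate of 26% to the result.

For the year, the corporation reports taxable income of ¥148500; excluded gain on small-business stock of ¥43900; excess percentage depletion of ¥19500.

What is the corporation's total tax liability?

Regular income tax:
  ¥11000 × 11% = ¥1210
  ¥88000 × 19% = ¥16720
  ¥49500 × 32% = ¥15840
  → ¥33770

Alternative floor tax:
  Adjusted income: ¥148500 + ¥43900 + ¥19500 = ¥211900
  Less exemption ¥115000 → base ¥96900
  ¥96900 × 26% = ¥25194

¥33770 > ¥25194, so the regular income tax governs.

¥33770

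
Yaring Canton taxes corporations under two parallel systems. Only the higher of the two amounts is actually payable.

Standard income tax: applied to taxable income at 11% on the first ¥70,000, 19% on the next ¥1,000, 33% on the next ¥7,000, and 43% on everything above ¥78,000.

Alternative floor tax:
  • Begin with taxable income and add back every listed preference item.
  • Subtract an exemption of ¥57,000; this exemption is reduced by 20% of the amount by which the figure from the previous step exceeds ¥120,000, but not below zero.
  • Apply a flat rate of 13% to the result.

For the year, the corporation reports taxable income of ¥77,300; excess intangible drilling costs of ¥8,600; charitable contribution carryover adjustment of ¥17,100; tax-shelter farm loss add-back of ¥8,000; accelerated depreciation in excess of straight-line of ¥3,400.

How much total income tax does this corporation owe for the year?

¥9,969

Alternative floor tax:
  Adjusted income: ¥77,300 + ¥8,600 + ¥17,100 + ¥8,000 + ¥3,400 = ¥114,400
  Exemption: ¥114,400 ≤ ¥120,000, so full ¥57,000 applies
  Base: ¥114,400 − ¥57,000 = ¥57,400
  ¥57,400 × 13% = ¥7,462

Standard income tax:
  ¥70,000 × 11% = ¥7,700
  ¥1,000 × 19% = ¥190
  ¥6,300 × 33% = ¥2,079
  → ¥9,969

¥9,969 > ¥7,462, so the standard income tax governs.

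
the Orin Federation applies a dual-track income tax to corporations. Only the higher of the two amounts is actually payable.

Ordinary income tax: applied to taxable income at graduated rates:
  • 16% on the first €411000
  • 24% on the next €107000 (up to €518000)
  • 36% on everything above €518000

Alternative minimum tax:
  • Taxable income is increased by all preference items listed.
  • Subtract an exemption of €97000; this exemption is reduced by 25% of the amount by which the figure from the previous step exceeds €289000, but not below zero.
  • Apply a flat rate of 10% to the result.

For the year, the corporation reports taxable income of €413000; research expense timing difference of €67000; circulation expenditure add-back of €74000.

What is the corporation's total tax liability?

€66240

Ordinary income tax:
  €411000 × 16% = €65760
  €2000 × 24% = €480
  → €66240

Alternative minimum tax:
  Adjusted income: €413000 + €67000 + €74000 = €554000
  Exemption: €97000 − 25% × (€554000 − €289000) = €97000 − €66250 = €30750
  Base: €554000 − €30750 = €523250
  €523250 × 10% = €52325

€66240 > €52325, so the ordinary income tax governs.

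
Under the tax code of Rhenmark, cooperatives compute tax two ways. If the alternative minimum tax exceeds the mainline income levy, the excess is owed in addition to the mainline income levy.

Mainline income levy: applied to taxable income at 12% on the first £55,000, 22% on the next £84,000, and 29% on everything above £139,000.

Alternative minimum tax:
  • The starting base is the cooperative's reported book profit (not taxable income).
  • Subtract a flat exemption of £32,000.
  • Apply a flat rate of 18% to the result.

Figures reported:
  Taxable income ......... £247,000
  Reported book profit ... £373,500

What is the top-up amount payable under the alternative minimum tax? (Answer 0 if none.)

Mainline income levy:
  £55,000 × 12% = £6,600
  £84,000 × 22% = £18,480
  £108,000 × 29% = £31,320
  → £56,400

Alternative minimum tax:
  Base (reported book profit): £373,500
  Less exemption £32,000 → base £341,500
  £341,500 × 18% = £61,470

Excess of alternative minimum tax over mainline income levy: £61,470 − £56,400 = £5,070.

£5,070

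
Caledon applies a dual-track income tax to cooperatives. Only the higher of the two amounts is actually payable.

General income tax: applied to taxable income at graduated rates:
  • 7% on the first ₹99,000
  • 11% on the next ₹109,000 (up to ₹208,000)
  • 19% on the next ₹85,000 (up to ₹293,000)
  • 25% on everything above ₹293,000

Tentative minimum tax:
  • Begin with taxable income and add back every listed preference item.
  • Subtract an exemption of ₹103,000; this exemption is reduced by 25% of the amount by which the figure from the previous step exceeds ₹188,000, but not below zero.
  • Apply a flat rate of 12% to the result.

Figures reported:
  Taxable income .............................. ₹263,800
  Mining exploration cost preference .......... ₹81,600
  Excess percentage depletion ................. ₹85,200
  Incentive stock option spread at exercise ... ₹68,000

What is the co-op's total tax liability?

General income tax:
  ₹99,000 × 7% = ₹6,930
  ₹109,000 × 11% = ₹11,990
  ₹55,800 × 19% = ₹10,602
  → ₹29,522

Tentative minimum tax:
  Adjusted income: ₹263,800 + ₹81,600 + ₹85,200 + ₹68,000 = ₹498,600
  Exemption: ₹103,000 − 25% × (₹498,600 − ₹188,000) = ₹103,000 − ₹77,650 = ₹25,350
  Base: ₹498,600 − ₹25,350 = ₹473,250
  ₹473,250 × 12% = ₹56,790

₹56,790 > ₹29,522, so the tentative minimum tax is the binding amount.

₹56,790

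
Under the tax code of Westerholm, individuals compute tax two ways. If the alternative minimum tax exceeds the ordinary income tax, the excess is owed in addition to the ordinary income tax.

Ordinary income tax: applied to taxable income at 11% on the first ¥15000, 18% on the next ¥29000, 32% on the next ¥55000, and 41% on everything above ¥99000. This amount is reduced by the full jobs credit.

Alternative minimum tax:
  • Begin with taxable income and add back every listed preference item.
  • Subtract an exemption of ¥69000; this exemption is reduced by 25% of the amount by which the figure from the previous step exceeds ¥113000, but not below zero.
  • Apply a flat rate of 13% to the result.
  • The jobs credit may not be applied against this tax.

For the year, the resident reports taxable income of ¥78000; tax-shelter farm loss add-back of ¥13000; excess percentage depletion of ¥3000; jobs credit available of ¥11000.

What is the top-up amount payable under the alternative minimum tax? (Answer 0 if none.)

¥0

Alternative minimum tax:
  Adjusted income: ¥78000 + ¥13000 + ¥3000 = ¥94000
  Exemption: ¥94000 ≤ ¥113000, so full ¥69000 applies
  Base: ¥94000 − ¥69000 = ¥25000
  ¥25000 × 13% = ¥3250

Ordinary income tax:
  ¥15000 × 11% = ¥1650
  ¥29000 × 18% = ¥5220
  ¥34000 × 32% = ¥10880
  → ¥17750
  Less jobs credit ¥11000 → ¥6750

¥3250 ≤ ¥6750, so no add-on is due.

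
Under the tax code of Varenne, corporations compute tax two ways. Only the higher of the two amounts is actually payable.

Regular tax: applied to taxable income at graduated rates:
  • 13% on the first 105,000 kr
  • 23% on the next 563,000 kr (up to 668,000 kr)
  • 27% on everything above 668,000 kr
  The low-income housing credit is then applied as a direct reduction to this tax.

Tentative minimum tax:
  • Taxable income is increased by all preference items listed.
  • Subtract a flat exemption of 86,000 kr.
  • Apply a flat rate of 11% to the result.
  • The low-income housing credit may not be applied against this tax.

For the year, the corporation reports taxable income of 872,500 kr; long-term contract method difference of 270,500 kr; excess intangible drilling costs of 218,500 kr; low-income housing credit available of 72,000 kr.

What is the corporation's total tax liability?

Tentative minimum tax:
  Adjusted income: 872,500 kr + 270,500 kr + 218,500 kr = 1,361,500 kr
  Less exemption 86,000 kr → base 1,275,500 kr
  1,275,500 kr × 11% = 140,305 kr

Regular tax:
  105,000 kr × 13% = 13,650 kr
  563,000 kr × 23% = 129,490 kr
  204,500 kr × 27% = 55,215 kr
  → 198,355 kr
  Less low-income housing credit 72,000 kr → 126,355 kr

140,305 kr > 126,355 kr, so the tentative minimum tax is the binding amount.

140,305 kr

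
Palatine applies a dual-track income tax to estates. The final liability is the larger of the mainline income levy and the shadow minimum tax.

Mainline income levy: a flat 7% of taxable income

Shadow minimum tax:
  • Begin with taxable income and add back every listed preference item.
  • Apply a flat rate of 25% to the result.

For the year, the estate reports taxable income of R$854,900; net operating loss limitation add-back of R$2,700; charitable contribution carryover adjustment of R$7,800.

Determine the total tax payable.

Shadow minimum tax:
  Adjusted income: R$854,900 + R$2,700 + R$7,800 = R$865,400
  R$865,400 × 25% = R$216,350

Mainline income levy:
  R$854,900 × 7% = R$59,843

R$216,350 > R$59,843, so the shadow minimum tax is the binding amount.

R$216,350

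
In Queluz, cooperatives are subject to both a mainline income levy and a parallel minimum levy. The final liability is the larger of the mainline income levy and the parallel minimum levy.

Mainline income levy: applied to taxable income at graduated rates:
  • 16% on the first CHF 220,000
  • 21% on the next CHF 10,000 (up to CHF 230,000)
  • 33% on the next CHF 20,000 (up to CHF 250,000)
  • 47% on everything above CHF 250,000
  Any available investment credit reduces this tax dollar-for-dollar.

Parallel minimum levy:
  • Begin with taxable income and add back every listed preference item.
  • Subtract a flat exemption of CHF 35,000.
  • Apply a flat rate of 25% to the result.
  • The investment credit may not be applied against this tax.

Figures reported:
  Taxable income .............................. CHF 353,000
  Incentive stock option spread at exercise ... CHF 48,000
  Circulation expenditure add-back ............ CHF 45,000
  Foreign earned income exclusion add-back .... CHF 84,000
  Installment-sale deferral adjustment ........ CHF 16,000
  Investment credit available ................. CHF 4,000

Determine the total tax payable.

Mainline income levy:
  CHF 220,000 × 16% = CHF 35,200
  CHF 10,000 × 21% = CHF 2,100
  CHF 20,000 × 33% = CHF 6,600
  CHF 103,000 × 47% = CHF 48,410
  → CHF 92,310
  Less investment credit CHF 4,000 → CHF 88,310

Parallel minimum levy:
  Adjusted income: CHF 353,000 + CHF 48,000 + CHF 45,000 + CHF 84,000 + CHF 16,000 = CHF 546,000
  Less exemption CHF 35,000 → base CHF 511,000
  CHF 511,000 × 25% = CHF 127,750

CHF 127,750 > CHF 88,310, so the parallel minimum levy is the binding amount.

CHF 127,750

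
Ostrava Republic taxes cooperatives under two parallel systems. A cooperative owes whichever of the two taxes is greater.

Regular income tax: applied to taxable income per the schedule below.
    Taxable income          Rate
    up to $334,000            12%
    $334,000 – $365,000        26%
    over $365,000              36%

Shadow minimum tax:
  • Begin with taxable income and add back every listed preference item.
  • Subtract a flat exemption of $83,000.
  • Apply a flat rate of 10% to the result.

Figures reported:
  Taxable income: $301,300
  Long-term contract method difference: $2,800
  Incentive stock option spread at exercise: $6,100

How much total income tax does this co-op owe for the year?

$36,156

Regular income tax:
  $301,300 × 12% = $36,156

Shadow minimum tax:
  Adjusted income: $301,300 + $2,800 + $6,100 = $310,200
  Less exemption $83,000 → base $227,200
  $227,200 × 10% = $22,720

$36,156 > $22,720, so the regular income tax governs.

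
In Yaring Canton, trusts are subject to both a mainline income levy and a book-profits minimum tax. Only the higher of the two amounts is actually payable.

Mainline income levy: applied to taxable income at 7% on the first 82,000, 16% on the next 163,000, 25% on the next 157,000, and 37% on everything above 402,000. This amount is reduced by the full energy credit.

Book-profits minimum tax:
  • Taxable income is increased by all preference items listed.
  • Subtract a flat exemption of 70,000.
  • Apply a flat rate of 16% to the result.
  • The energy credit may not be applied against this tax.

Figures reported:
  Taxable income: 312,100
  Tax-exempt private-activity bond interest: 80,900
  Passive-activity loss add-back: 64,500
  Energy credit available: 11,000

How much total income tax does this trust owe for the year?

Mainline income levy:
  82,000 × 7% = 5,740
  163,000 × 16% = 26,080
  67,100 × 25% = 16,775
  → 48,595
  Less energy credit 11,000 → 37,595

Book-profits minimum tax:
  Adjusted income: 312,100 + 80,900 + 64,500 = 457,500
  Less exemption 70,000 → base 387,500
  387,500 × 16% = 62,000

62,000 > 37,595, so the book-profits minimum tax is the binding amount.

62,000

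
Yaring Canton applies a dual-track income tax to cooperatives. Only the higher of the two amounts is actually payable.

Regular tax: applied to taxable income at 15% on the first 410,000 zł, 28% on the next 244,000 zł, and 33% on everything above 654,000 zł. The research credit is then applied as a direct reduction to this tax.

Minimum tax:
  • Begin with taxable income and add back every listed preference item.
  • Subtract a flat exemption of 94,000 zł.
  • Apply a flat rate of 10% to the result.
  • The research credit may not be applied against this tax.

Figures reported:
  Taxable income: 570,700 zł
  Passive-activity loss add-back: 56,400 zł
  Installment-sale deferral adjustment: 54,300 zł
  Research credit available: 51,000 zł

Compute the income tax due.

Regular tax:
  410,000 zł × 15% = 61,500 zł
  160,700 zł × 28% = 44,996 zł
  → 106,496 zł
  Less research credit 51,000 zł → 55,496 zł

Minimum tax:
  Adjusted income: 570,700 zł + 56,400 zł + 54,300 zł = 681,400 zł
  Less exemption 94,000 zł → base 587,400 zł
  587,400 zł × 10% = 58,740 zł

58,740 zł > 55,496 zł, so the minimum tax is the binding amount.

58,740 zł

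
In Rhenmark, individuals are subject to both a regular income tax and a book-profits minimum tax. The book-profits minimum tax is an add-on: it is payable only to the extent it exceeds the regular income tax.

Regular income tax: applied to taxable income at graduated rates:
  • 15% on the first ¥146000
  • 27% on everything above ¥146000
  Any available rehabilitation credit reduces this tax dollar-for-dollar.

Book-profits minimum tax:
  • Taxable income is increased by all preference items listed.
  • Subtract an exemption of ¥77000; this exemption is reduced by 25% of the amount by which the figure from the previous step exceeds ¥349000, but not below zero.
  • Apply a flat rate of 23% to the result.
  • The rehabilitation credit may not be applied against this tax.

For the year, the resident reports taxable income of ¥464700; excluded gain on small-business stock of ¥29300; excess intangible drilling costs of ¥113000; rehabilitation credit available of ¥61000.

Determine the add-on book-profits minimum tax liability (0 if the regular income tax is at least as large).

¥89786

Book-profits minimum tax:
  Adjusted income: ¥464700 + ¥29300 + ¥113000 = ¥607000
  Exemption: ¥77000 − 25% × (¥607000 − ¥349000) = ¥77000 − ¥64500 = ¥12500
  Base: ¥607000 − ¥12500 = ¥594500
  ¥594500 × 23% = ¥136735

Regular income tax:
  ¥146000 × 15% = ¥21900
  ¥318700 × 27% = ¥86049
  → ¥107949
  Less rehabilitation credit ¥61000 → ¥46949

Excess of book-profits minimum tax over regular income tax: ¥136735 − ¥46949 = ¥89786.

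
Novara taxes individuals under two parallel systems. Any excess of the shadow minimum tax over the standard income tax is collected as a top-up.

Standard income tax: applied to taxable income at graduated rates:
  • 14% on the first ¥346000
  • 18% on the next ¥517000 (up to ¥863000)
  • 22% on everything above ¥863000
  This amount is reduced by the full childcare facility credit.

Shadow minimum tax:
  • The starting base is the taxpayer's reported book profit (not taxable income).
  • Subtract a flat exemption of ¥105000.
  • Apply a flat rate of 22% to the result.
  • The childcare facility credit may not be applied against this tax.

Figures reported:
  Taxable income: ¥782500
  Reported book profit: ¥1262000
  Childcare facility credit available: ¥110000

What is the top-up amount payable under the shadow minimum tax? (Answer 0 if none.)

¥237530

Standard income tax:
  ¥346000 × 14% = ¥48440
  ¥436500 × 18% = ¥78570
  → ¥127010
  Less childcare facility credit ¥110000 → ¥17010

Shadow minimum tax:
  Base (reported book profit): ¥1262000
  Less exemption ¥105000 → base ¥1157000
  ¥1157000 × 22% = ¥254540

Excess of shadow minimum tax over standard income tax: ¥254540 − ¥17010 = ¥237530.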